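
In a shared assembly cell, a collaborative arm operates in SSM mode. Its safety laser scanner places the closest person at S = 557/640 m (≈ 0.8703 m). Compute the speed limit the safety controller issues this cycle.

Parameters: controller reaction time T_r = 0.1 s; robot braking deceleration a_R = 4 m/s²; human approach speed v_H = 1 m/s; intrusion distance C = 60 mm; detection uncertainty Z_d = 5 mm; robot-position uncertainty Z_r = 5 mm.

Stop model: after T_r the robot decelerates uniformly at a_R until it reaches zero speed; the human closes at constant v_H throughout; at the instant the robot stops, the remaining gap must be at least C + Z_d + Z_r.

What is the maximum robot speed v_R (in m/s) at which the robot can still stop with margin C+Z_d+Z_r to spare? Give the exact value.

quadratic (1/8)·v² + (7/20)·v + (-2241/3200) = 0
  disc = (7/20)² − 4·(1/8)·(-2241/3200) = 121/256 ; √disc = 11/16
  v_R = (−(7/20) + 11/16) / (2·(1/8)) = 27/20 m/s
check:
braking lasts T_s = (27/20)/4 = 0.3375 s
robot in T_r: 1.3500·0.1000 = 0.1350 m
robot under decel: 1.3500²/(2·4.0000) = 0.2278 m
person approaches 1.0000·(0.1000+0.3375) = 0.4375 m
residual clearance needed = 0.0600+0.0050+0.0050 = 0.0700 m
sum ≈ 0.1350+0.2278+0.4375+0.0700 ≈ 0.8703 m = S ✓

v_R_max = 27/20 m/s = 1.3500 m/s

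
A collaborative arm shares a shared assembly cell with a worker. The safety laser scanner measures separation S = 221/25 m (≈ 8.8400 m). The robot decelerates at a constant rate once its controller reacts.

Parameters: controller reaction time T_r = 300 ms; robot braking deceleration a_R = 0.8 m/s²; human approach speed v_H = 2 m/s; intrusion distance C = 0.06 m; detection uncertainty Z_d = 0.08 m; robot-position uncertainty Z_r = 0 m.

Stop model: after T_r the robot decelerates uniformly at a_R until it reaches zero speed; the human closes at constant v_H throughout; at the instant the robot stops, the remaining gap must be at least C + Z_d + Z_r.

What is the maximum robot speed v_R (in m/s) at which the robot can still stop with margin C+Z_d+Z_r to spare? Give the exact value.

at the boundary: (5/8)·v² + (14/5)·v + (-81/10) = 0
  disc = (14/5)² − 4·(5/8)·(-81/10) = 2809/100 ; √disc = 53/10
  v_R = (−(14/5) + 53/10) / (2·(5/8)) = 2 m/s
check:
T_s = v_R/a_R = 2/(4/5) = 2.5000 s
robot in T_r: 2.0000·0.3000 = 0.6000 m
braking distance = 2.0000²/(2·0.8000) = 2.5000 m
person approaches 2.0000·(0.3000+2.5000) = 5.6000 m
margins: 0.0600+0.0800+0.0000 = 0.1400 m
sum ≈ 0.6000+2.5000+5.6000+0.1400 ≈ 8.8400 m = S ✓

v_R_max = 2 m/s = 2.0000 m/s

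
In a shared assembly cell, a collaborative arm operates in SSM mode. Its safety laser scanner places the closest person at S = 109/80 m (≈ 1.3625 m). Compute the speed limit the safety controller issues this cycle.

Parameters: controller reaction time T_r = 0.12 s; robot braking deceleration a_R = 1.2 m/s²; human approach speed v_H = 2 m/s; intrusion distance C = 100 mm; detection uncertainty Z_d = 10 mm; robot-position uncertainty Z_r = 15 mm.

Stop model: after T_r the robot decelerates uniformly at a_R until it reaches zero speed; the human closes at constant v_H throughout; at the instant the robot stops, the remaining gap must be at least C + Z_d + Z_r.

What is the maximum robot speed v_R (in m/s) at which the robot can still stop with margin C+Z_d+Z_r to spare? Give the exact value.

quadratic (5/12)·v² + (134/75)·v + (-399/400) = 0
  disc = (134/75)² − 4·(5/12)·(-399/400) = 436921/90000 ; √disc = 661/300
  v_R = (−(134/75) + 661/300) / (2·(5/12)) = 1/2 m/s
check:
braking lasts T_s = (1/2)/(6/5) = 0.4167 s
robot in T_r: 0.5000·0.1200 = 0.0600 m
robot under decel: 0.5000²/(2·1.2000) = 0.1042 m
human closes 2.0000·0.5367 = 1.0733 m
C+Z_d+Z_r = 0.1000+0.0100+0.0150 = 0.1250 m
sum ≈ 0.0600+0.1042+1.0733+0.1250 ≈ 1.3625 m = S ✓

v_R_max = 1/2 m/s = 0.5000 m/s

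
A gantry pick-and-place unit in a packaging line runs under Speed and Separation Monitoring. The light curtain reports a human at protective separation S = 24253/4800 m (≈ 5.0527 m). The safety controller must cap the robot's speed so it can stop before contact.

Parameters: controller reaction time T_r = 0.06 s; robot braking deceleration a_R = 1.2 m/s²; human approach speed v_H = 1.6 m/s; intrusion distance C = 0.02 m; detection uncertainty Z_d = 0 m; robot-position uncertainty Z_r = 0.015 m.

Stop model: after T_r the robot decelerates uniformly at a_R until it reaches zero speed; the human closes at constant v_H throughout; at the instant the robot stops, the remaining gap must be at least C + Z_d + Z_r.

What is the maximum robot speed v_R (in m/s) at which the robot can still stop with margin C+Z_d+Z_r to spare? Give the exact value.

quadratic (5/12)·v² + (209/150)·v + (-118121/24000) = 0
  disc = (209/150)² − 4·(5/12)·(-118121/24000) = 405769/40000 ; √disc = 637/200
  v_R = (−(209/150) + 637/200) / (2·(5/12)) = 43/20 m/s
check:
T_s = v_R/a_R = (43/20)/(6/5) = 1.7917 s
reaction-phase robot travel = 2.1500·0.0600 = 0.1290 m
robot covers 2.1500·1.7917 − ½·1.2000·1.7917² = 1.9260 m while stopping
human over T_r+T_s: 1.6000·(0.0600+1.7917) = 2.9627 m
C+Z_d+Z_r = 0.0200+0.0000+0.0150 = 0.0350 m
sum ≈ 0.1290+1.9260+2.9627+0.0350 ≈ 5.0527 m = S ✓

v_R_max = 43/20 m/s = 2.1500 m/s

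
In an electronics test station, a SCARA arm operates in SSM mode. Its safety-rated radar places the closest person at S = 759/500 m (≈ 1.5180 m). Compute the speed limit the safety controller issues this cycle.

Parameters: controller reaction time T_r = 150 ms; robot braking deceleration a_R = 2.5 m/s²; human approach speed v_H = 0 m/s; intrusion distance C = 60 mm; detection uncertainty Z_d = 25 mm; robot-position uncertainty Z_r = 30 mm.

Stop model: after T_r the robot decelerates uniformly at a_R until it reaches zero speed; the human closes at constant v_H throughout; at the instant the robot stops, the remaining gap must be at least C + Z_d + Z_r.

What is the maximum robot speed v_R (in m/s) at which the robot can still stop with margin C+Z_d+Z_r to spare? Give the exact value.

quadratic (1/5)·v² + (3/20)·v + (-1403/1000) = 0
  disc = (3/20)² − 4·(1/5)·(-1403/1000) = 11449/10000 ; √disc = 107/100
  v_R = (−(3/20) + 107/100) / (2·(1/5)) = 23/10 m/s
check:
T_s = v_R/a_R = (23/10)/(5/2) = 0.9200 s
robot covers v_R·T_r = 2.3000·0.1500 = 0.3450 m before braking
robot covers 2.3000·0.9200 − ½·2.5000·0.9200² = 1.0580 m while stopping
human over T_r+T_s: 0.0000·(0.1500+0.9200) = 0.0000 m
margins: 0.0600+0.0250+0.0300 = 0.1150 m
sum ≈ 0.3450+1.0580+0.0000+0.1150 ≈ 1.5180 m = S ✓

v_R_max = 23/10 m/s = 2.3000 m/s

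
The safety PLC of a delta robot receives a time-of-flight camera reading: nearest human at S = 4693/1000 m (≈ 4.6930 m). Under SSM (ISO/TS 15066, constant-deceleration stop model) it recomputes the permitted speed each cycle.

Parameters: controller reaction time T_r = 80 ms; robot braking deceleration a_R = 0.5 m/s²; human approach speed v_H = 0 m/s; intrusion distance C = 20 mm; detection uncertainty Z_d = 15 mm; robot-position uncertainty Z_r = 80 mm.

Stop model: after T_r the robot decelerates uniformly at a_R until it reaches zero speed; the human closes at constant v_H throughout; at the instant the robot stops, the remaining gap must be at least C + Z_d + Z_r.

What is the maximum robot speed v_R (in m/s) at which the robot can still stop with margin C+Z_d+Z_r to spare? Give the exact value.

quadratic (1)·v² + (2/25)·v + (-2289/500) = 0
  disc = (2/25)² − 4·(1)·(-2289/500) = 11449/625 ; √disc = 107/25
  v_R = (−(2/25) + 107/25) / (2·(1)) = 21/10 m/s
check:
T_s = v_R/a_R = (21/10)/(1/2) = 4.2000 s
robot covers v_R·T_r = 2.1000·0.0800 = 0.1680 m before braking
robot under decel: 2.1000²/(2·0.5000) = 4.4100 m
human closes 0.0000·4.2800 = 0.0000 m
margins: 0.0200+0.0150+0.0800 = 0.1150 m
sum ≈ 0.1680+4.4100+0.0000+0.1150 ≈ 4.6930 m = S ✓

v_R_max = 21/10 m/s = 2.1000 m/s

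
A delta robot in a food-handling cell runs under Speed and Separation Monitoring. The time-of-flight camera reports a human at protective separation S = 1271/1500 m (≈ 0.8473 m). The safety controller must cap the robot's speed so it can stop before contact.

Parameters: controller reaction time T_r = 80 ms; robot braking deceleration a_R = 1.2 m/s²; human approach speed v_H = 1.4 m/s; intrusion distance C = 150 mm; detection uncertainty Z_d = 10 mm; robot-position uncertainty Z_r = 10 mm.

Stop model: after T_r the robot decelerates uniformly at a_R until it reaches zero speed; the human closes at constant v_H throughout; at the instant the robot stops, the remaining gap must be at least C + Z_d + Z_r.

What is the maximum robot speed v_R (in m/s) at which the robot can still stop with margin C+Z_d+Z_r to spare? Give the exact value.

at the boundary: (5/12)·v² + (187/150)·v + (-212/375) = 0
  disc = (187/150)² − 4·(5/12)·(-212/375) = 6241/2500 ; √disc = 79/50
  v_R = (−(187/150) + 79/50) / (2·(5/12)) = 2/5 m/s
check:
braking lasts T_s = (2/5)/(6/5) = 0.3333 s
robot covers v_R·T_r = 0.4000·0.0800 = 0.0320 m before braking
robot covers 0.4000·0.3333 − ½·1.2000·0.3333² = 0.0667 m while stopping
human over T_r+T_s: 1.4000·(0.0800+0.3333) = 0.5787 m
residual clearance needed = 0.1500+0.0100+0.0100 = 0.1700 m
sum ≈ 0.0320+0.0667+0.5787+0.1700 ≈ 0.8473 m = S ✓

v_R_max = 2/5 m/s = 0.4000 m/s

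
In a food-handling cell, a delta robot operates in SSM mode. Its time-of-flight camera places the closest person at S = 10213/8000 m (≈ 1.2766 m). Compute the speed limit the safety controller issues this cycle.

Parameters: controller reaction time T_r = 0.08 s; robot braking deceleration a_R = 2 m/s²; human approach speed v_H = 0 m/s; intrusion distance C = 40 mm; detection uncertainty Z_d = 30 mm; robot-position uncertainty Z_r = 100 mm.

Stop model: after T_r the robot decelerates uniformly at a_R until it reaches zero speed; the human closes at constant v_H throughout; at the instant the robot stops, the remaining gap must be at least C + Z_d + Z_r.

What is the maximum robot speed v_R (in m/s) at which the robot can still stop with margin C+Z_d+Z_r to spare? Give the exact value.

v_R_max = 39/20 m/s = 1.9500 m/s

at the boundary: (1/4)·v² + (2/25)·v + (-8853/8000) = 0
  disc = (2/25)² − 4·(1/4)·(-8853/8000) = 44521/40000 ; √disc = 211/200
  v_R = (−(2/25) + 211/200) / (2·(1/4)) = 39/20 m/s
check:
T_s = v_R/a_R = (39/20)/2 = 0.9750 s
robot covers v_R·T_r = 1.9500·0.0800 = 0.1560 m before braking
robot covers 1.9500·0.9750 − ½·2.0000·0.9750² = 0.9506 m while stopping
human over T_r+T_s: 0.0000·(0.0800+0.9750) = 0.0000 m
C+Z_d+Z_r = 0.0400+0.0300+0.1000 = 0.1700 m
sum ≈ 0.1560+0.9506+0.0000+0.1700 ≈ 1.2766 m = S ✓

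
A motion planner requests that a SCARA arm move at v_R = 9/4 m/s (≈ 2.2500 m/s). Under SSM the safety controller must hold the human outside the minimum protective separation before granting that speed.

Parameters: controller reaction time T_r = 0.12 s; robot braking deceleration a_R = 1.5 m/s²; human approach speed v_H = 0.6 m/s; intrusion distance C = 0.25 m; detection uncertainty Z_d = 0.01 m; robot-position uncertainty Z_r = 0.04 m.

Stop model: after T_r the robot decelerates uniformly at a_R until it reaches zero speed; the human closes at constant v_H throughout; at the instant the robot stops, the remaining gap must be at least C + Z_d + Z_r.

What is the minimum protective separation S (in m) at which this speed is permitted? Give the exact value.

stop time T_s = (9/4)/(3/2) = 1.5000 s
robot covers v_R·T_r = 2.2500·0.1200 = 0.2700 m before braking
robot covers 2.2500·1.5000 − ½·1.5000·1.5000² = 1.6875 m while stopping
human over T_r+T_s: 0.6000·(0.1200+1.5000) = 0.9720 m
margins: 0.2500+0.0100+0.0400 = 0.3000 m
S_min ≈ 0.2700+1.6875+0.9720+0.3000  ⇒  S_min = 6459/2000 m

S_min = 6459/2000 m = 3.2295 m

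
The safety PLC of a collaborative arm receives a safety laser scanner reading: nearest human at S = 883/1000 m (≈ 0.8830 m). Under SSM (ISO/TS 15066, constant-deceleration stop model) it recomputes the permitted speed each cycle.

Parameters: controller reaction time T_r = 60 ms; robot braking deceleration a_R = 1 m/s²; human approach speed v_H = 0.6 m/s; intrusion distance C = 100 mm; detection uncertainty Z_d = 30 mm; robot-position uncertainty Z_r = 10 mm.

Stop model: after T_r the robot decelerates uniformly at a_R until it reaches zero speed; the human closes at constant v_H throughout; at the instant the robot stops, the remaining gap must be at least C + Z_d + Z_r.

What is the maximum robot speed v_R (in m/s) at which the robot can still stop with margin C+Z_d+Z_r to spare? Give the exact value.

collect terms ⇒ (1/2)·v_R² + (33/50)·v_R + (-707/1000) = 0
  disc = (33/50)² − 4·(1/2)·(-707/1000) = 1156/625 ; √disc = 34/25
  v_R = (−(33/50) + 34/25) / (2·(1/2)) = 7/10 m/s
check:
stop time T_s = (7/10)/1 = 0.7000 s
reaction-phase robot travel = 0.7000·0.0600 = 0.0420 m
robot under decel: 0.7000²/(2·1.0000) = 0.2450 m
human closes 0.6000·0.7600 = 0.4560 m
residual clearance needed = 0.1000+0.0300+0.0100 = 0.1400 m
sum ≈ 0.0420+0.2450+0.4560+0.1400 ≈ 0.8830 m = S ✓

v_R_max = 7/10 m/s = 0.7000 m/s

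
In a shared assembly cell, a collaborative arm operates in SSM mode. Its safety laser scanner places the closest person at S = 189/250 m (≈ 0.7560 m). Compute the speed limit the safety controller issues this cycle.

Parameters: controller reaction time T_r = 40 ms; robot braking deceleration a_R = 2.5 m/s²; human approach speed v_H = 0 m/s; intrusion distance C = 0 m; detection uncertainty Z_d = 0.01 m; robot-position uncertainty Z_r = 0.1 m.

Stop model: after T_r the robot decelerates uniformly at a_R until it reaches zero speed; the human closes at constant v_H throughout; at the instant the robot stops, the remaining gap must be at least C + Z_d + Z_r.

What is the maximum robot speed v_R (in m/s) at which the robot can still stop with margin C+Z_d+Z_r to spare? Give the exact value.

quadratic (1/5)·v² + (1/25)·v + (-323/500) = 0
  disc = (1/25)² − 4·(1/5)·(-323/500) = 324/625 ; √disc = 18/25
  v_R = (−(1/25) + 18/25) / (2·(1/5)) = 17/10 m/s
check:
stop time T_s = (17/10)/(5/2) = 0.6800 s
robot covers v_R·T_r = 1.7000·0.0400 = 0.0680 m before braking
robot under decel: 1.7000²/(2·2.5000) = 0.5780 m
human closes 0.0000·0.7200 = 0.0000 m
margins: 0.0000+0.0100+0.1000 = 0.1100 m
sum ≈ 0.0680+0.5780+0.0000+0.1100 ≈ 0.7560 m = S ✓

v_R_max = 17/10 m/s = 1.7000 m/s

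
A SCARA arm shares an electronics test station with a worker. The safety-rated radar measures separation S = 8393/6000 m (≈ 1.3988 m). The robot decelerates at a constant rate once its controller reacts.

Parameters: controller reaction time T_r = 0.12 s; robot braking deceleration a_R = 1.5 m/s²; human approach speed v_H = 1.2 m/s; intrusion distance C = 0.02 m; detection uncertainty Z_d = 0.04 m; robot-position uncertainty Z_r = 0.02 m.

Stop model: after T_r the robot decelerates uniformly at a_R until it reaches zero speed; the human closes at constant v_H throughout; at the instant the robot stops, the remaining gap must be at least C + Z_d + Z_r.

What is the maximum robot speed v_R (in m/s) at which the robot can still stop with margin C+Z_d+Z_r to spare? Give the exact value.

v_R_max = 19/20 m/s = 0.9500 m/s

collect terms ⇒ (1/3)·v_R² + (23/25)·v_R + (-7049/6000) = 0
  disc = (23/25)² − 4·(1/3)·(-7049/6000) = 54289/22500 ; √disc = 233/150
  v_R = (−(23/25) + 233/150) / (2·(1/3)) = 19/20 m/s
check:
stop time T_s = (19/20)/(3/2) = 0.6333 s
robot in T_r: 0.9500·0.1200 = 0.1140 m
robot under decel: 0.9500²/(2·1.5000) = 0.3008 m
person approaches 1.2000·(0.1200+0.6333) = 0.9040 m
residual clearance needed = 0.0200+0.0400+0.0200 = 0.0800 m
sum ≈ 0.1140+0.3008+0.9040+0.0800 ≈ 1.3988 m = S ✓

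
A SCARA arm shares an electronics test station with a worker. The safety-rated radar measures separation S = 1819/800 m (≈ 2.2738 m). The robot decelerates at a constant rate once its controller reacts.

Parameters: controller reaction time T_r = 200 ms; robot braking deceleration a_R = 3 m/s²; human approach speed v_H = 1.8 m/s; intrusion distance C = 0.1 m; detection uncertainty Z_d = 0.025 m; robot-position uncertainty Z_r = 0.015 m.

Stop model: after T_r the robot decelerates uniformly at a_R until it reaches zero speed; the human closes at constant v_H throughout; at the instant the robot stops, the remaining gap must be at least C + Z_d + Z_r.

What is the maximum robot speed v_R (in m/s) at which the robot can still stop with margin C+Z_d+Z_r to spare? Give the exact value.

v_R_max = 33/20 m/s = 1.6500 m/s

collect terms ⇒ (1/6)·v_R² + (4/5)·v_R + (-1419/800) = 0
  disc = (4/5)² − 4·(1/6)·(-1419/800) = 729/400 ; √disc = 27/20
  v_R = (−(4/5) + 27/20) / (2·(1/6)) = 33/20 m/s
check:
stop time T_s = (33/20)/3 = 0.5500 s
robot in T_r: 1.6500·0.2000 = 0.3300 m
robot under decel: 1.6500²/(2·3.0000) = 0.4537 m
human over T_r+T_s: 1.8000·(0.2000+0.5500) = 1.3500 m
margins: 0.1000+0.0250+0.0150 = 0.1400 m
sum ≈ 0.3300+0.4537+1.3500+0.1400 ≈ 2.2738 m = S ✓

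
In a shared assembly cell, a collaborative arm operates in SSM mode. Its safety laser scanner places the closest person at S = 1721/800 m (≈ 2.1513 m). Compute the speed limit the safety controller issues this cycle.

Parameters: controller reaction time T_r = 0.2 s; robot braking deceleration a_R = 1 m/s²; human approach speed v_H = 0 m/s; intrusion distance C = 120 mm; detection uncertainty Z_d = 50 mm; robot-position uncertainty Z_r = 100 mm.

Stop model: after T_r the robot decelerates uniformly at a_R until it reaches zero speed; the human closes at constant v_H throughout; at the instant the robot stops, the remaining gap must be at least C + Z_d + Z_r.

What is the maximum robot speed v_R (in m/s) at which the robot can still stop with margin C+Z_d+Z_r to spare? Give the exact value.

at the boundary: (1/2)·v² + (1/5)·v + (-301/160) = 0
  disc = (1/5)² − 4·(1/2)·(-301/160) = 1521/400 ; √disc = 39/20
  v_R = (−(1/5) + 39/20) / (2·(1/2)) = 7/4 m/s
check:
T_s = v_R/a_R = (7/4)/1 = 1.7500 s
robot covers v_R·T_r = 1.7500·0.2000 = 0.3500 m before braking
braking distance = 1.7500²/(2·1.0000) = 1.5312 m
person approaches 0.0000·(0.2000+1.7500) = 0.0000 m
margins: 0.1200+0.0500+0.1000 = 0.2700 m
sum ≈ 0.3500+1.5312+0.0000+0.2700 ≈ 2.1513 m = S ✓

v_R_max = 7/4 m/s = 1.7500 m/s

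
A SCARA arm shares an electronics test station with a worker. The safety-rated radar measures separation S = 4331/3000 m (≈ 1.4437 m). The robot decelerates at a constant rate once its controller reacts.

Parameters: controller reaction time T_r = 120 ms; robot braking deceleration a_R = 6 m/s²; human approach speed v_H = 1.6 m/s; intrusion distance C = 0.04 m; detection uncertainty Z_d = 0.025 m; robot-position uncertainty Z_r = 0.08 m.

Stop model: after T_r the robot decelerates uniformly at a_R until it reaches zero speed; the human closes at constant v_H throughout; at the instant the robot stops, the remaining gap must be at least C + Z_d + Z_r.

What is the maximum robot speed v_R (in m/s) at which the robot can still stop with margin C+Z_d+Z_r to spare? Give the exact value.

at the boundary: (1/12)·v² + (29/75)·v + (-83/75) = 0
  disc = (29/75)² − 4·(1/12)·(-83/75) = 324/625 ; √disc = 18/25
  v_R = (−(29/75) + 18/25) / (2·(1/12)) = 2 m/s
check:
stop time T_s = 2/6 = 0.3333 s
reaction-phase robot travel = 2.0000·0.1200 = 0.2400 m
robot under decel: 2.0000²/(2·6.0000) = 0.3333 m
human closes 1.6000·0.4533 = 0.7253 m
residual clearance needed = 0.0400+0.0250+0.0800 = 0.1450 m
sum ≈ 0.2400+0.3333+0.7253+0.1450 ≈ 1.4437 m = S ✓

v_R_max = 2 m/s = 2.0000 m/s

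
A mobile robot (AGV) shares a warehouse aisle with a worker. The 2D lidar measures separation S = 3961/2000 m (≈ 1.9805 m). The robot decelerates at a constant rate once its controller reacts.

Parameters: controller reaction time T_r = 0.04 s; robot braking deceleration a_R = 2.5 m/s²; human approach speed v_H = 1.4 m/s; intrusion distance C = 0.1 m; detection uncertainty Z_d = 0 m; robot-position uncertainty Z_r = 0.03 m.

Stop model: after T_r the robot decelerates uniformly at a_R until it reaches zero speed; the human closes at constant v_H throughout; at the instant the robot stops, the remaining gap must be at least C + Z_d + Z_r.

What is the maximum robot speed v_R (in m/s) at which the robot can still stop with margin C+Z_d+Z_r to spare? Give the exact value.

collect terms ⇒ (1/5)·v_R² + (3/5)·v_R + (-3589/2000) = 0
  disc = (3/5)² − 4·(1/5)·(-3589/2000) = 4489/2500 ; √disc = 67/50
  v_R = (−(3/5) + 67/50) / (2·(1/5)) = 37/20 m/s
check:
braking lasts T_s = (37/20)/(5/2) = 0.7400 s
reaction-phase robot travel = 1.8500·0.0400 = 0.0740 m
robot covers 1.8500·0.7400 − ½·2.5000·0.7400² = 0.6845 m while stopping
human over T_r+T_s: 1.4000·(0.0400+0.7400) = 1.0920 m
C+Z_d+Z_r = 0.1000+0.0000+0.0300 = 0.1300 m
sum ≈ 0.0740+0.6845+1.0920+0.1300 ≈ 1.9805 m = S ✓

v_R_max = 37/20 m/s = 1.8500 m/s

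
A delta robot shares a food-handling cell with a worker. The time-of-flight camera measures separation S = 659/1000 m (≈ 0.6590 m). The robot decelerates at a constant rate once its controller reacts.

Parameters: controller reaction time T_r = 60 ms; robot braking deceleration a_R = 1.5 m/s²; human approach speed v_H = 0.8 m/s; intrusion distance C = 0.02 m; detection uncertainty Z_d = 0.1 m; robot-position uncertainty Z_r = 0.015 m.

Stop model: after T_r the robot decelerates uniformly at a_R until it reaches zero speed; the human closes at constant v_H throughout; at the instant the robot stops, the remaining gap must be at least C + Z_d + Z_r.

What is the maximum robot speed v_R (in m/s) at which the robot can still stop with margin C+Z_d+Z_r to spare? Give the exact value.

v_R_max = 3/5 m/s = 0.6000 m/s

quadratic (1/3)·v² + (89/150)·v + (-119/250) = 0
  disc = (89/150)² − 4·(1/3)·(-119/250) = 22201/22500 ; √disc = 149/150
  v_R = (−(89/150) + 149/150) / (2·(1/3)) = 3/5 m/s
check:
braking lasts T_s = (3/5)/(3/2) = 0.4000 s
robot covers v_R·T_r = 0.6000·0.0600 = 0.0360 m before braking
robot under decel: 0.6000²/(2·1.5000) = 0.1200 m
person approaches 0.8000·(0.0600+0.4000) = 0.3680 m
margins: 0.0200+0.1000+0.0150 = 0.1350 m
sum ≈ 0.0360+0.1200+0.3680+0.1350 ≈ 0.6590 m = S ✓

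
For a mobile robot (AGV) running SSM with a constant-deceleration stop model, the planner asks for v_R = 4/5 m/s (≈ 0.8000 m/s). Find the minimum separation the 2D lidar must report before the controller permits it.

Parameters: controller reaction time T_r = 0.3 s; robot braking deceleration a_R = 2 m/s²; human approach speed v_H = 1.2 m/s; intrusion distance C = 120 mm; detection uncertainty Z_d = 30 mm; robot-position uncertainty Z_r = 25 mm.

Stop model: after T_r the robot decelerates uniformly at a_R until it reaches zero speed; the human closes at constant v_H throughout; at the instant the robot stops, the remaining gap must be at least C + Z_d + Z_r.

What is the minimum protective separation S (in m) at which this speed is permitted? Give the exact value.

T_s = v_R/a_R = (4/5)/2 = 0.4000 s
robot in T_r: 0.8000·0.3000 = 0.2400 m
robot under decel: 0.8000²/(2·2.0000) = 0.1600 m
human over T_r+T_s: 1.2000·(0.3000+0.4000) = 0.8400 m
residual clearance needed = 0.1200+0.0300+0.0250 = 0.1750 m
S_min ≈ 0.2400+0.1600+0.8400+0.1750  ⇒  S_min = 283/200 m

S_min = 283/200 m = 1.4150 m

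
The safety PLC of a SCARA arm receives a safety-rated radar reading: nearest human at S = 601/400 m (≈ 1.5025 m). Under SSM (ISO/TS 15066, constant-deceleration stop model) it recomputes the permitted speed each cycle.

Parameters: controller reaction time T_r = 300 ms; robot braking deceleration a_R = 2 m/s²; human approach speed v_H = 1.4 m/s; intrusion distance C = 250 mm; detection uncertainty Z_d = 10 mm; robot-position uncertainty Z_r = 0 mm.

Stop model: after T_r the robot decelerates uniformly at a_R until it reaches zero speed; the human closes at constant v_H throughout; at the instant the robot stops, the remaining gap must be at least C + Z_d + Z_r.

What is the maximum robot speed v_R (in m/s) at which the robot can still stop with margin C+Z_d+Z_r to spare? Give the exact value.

quadratic (1/4)·v² + (1)·v + (-329/400) = 0
  disc = (1)² − 4·(1/4)·(-329/400) = 729/400 ; √disc = 27/20
  v_R = (−(1) + 27/20) / (2·(1/4)) = 7/10 m/s
check:
braking lasts T_s = (7/10)/2 = 0.3500 s
robot covers v_R·T_r = 0.7000·0.3000 = 0.2100 m before braking
braking distance = 0.7000²/(2·2.0000) = 0.1225 m
human over T_r+T_s: 1.4000·(0.3000+0.3500) = 0.9100 m
margins: 0.2500+0.0100+0.0000 = 0.2600 m
sum ≈ 0.2100+0.1225+0.9100+0.2600 ≈ 1.5025 m = S ✓

v_R_max = 7/10 m/s = 0.7000 m/s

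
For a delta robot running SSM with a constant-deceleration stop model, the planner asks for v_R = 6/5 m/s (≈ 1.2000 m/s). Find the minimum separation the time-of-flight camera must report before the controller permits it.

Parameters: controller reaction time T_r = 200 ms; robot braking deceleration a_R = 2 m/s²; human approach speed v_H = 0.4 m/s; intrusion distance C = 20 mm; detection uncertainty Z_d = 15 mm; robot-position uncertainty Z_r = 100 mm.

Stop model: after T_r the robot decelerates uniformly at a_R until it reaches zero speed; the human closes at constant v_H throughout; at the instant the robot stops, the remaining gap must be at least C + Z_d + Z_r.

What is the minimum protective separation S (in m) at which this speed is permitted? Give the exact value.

braking lasts T_s = (6/5)/2 = 0.6000 s
robot covers v_R·T_r = 1.2000·0.2000 = 0.2400 m before braking
robot covers 1.2000·0.6000 − ½·2.0000·0.6000² = 0.3600 m while stopping
human over T_r+T_s: 0.4000·(0.2000+0.6000) = 0.3200 m
residual clearance needed = 0.0200+0.0150+0.1000 = 0.1350 m
S_min ≈ 0.2400+0.3600+0.3200+0.1350  ⇒  S_min = 211/200 m

S_min = 211/200 m = 1.0550 m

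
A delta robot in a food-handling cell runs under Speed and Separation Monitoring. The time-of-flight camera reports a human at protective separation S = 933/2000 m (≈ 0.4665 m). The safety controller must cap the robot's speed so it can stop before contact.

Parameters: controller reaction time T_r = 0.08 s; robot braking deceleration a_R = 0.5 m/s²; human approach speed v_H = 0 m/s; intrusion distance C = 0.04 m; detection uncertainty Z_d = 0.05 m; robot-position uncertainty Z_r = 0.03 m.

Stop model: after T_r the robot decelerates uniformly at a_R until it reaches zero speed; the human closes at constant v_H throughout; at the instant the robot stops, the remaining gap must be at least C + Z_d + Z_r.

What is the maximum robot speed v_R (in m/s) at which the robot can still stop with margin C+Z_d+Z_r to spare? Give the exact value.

quadratic (1)·v² + (2/25)·v + (-693/2000) = 0
  disc = (2/25)² − 4·(1)·(-693/2000) = 3481/2500 ; √disc = 59/50
  v_R = (−(2/25) + 59/50) / (2·(1)) = 11/20 m/s
check:
T_s = v_R/a_R = (11/20)/(1/2) = 1.1000 s
robot covers v_R·T_r = 0.5500·0.0800 = 0.0440 m before braking
robot covers 0.5500·1.1000 − ½·0.5000·1.1000² = 0.3025 m while stopping
person approaches 0.0000·(0.0800+1.1000) = 0.0000 m
margins: 0.0400+0.0500+0.0300 = 0.1200 m
sum ≈ 0.0440+0.3025+0.0000+0.1200 ≈ 0.4665 m = S ✓

v_R_max = 11/20 m/s = 0.5500 m/s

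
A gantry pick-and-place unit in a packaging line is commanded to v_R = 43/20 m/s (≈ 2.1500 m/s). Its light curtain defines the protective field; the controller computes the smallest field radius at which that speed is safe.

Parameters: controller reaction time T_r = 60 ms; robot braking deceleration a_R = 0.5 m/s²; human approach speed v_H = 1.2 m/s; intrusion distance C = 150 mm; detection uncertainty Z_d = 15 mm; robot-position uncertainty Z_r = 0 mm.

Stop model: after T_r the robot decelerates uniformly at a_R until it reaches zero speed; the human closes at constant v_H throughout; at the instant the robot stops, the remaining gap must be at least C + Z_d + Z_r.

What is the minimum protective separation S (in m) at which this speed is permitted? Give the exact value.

S_min = 20297/2000 m = 10.1485 m

stop time T_s = (43/20)/(1/2) = 4.3000 s
reaction-phase robot travel = 2.1500·0.0600 = 0.1290 m
robot under decel: 2.1500²/(2·0.5000) = 4.6225 m
human closes 1.2000·4.3600 = 5.2320 m
margins: 0.1500+0.0150+0.0000 = 0.1650 m
S_min ≈ 0.1290+4.6225+5.2320+0.1650  ⇒  S_min = 20297/2000 m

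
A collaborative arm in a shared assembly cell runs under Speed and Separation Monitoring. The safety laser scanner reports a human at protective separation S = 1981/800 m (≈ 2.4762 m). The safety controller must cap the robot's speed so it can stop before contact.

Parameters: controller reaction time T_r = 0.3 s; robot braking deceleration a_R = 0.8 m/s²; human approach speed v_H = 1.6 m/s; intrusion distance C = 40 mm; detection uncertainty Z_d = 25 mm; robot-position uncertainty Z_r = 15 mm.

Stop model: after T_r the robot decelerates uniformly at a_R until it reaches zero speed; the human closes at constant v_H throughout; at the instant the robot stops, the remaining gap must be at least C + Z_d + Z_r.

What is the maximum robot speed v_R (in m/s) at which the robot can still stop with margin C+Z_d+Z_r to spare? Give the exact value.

v_R_max = 7/10 m/s = 0.7000 m/s

collect terms ⇒ (5/8)·v_R² + (23/10)·v_R + (-1533/800) = 0
  disc = (23/10)² − 4·(5/8)·(-1533/800) = 16129/1600 ; √disc = 127/40
  v_R = (−(23/10) + 127/40) / (2·(5/8)) = 7/10 m/s
check:
stop time T_s = (7/10)/(4/5) = 0.8750 s
reaction-phase robot travel = 0.7000·0.3000 = 0.2100 m
robot covers 0.7000·0.8750 − ½·0.8000·0.8750² = 0.3063 m while stopping
person approaches 1.6000·(0.3000+0.8750) = 1.8800 m
margins: 0.0400+0.0250+0.0150 = 0.0800 m
sum ≈ 0.2100+0.3063+1.8800+0.0800 ≈ 2.4762 m = S ✓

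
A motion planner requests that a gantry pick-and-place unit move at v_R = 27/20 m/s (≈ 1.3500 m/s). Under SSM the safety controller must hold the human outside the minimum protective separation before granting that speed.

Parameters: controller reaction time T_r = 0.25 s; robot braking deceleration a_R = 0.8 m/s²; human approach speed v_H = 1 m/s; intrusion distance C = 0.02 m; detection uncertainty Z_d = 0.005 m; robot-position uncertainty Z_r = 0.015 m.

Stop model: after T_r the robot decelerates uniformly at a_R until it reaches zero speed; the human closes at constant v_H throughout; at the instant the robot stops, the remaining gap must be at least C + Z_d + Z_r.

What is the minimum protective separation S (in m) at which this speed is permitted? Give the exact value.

S_min = 11053/3200 m = 3.4541 m

stop time T_s = (27/20)/(4/5) = 1.6875 s
reaction-phase robot travel = 1.3500·0.2500 = 0.3375 m
robot covers 1.3500·1.6875 − ½·0.8000·1.6875² = 1.1391 m while stopping
human over T_r+T_s: 1.0000·(0.2500+1.6875) = 1.9375 m
margins: 0.0200+0.0050+0.0150 = 0.0400 m
S_min ≈ 0.3375+1.1391+1.9375+0.0400  ⇒  S_min = 11053/3200 m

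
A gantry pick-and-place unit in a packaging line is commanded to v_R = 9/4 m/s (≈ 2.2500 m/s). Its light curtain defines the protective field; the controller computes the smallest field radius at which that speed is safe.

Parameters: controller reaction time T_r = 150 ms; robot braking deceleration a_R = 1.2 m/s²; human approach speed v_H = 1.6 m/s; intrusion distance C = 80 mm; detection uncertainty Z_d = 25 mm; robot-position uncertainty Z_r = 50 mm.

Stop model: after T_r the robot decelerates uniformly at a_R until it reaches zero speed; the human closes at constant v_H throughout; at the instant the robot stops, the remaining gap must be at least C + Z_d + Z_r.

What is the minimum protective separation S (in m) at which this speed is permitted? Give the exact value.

S_min = 9347/1600 m = 5.8419 m

braking lasts T_s = (9/4)/(6/5) = 1.8750 s
reaction-phase robot travel = 2.2500·0.1500 = 0.3375 m
robot under decel: 2.2500²/(2·1.2000) = 2.1094 m
human closes 1.6000·2.0250 = 3.2400 m
C+Z_d+Z_r = 0.0800+0.0250+0.0500 = 0.1550 m
S_min ≈ 0.3375+2.1094+3.2400+0.1550  ⇒  S_min = 9347/1600 m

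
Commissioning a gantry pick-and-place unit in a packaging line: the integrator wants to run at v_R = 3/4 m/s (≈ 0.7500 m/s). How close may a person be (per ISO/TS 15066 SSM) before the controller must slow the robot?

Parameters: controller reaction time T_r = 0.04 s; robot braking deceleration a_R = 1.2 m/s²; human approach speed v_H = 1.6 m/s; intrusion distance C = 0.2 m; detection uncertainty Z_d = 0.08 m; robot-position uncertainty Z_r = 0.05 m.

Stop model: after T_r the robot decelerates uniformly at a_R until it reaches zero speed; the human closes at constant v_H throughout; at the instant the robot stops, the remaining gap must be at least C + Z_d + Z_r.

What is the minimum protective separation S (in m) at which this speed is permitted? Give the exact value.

T_s = v_R/a_R = (3/4)/(6/5) = 0.6250 s
robot covers v_R·T_r = 0.7500·0.0400 = 0.0300 m before braking
braking distance = 0.7500²/(2·1.2000) = 0.2344 m
human over T_r+T_s: 1.6000·(0.0400+0.6250) = 1.0640 m
residual clearance needed = 0.2000+0.0800+0.0500 = 0.3300 m
S_min ≈ 0.0300+0.2344+1.0640+0.3300  ⇒  S_min = 13267/8000 m

S_min = 13267/8000 m = 1.6584 m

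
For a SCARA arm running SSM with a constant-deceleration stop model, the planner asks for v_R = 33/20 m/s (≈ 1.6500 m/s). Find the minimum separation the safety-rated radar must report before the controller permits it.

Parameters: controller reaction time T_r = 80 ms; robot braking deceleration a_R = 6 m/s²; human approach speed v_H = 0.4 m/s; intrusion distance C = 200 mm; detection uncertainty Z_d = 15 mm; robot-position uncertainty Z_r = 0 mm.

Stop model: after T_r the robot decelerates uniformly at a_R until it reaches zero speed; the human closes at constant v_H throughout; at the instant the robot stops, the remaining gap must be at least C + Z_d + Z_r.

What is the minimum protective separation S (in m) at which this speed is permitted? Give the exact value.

T_s = v_R/a_R = (33/20)/6 = 0.2750 s
robot covers v_R·T_r = 1.6500·0.0800 = 0.1320 m before braking
robot under decel: 1.6500²/(2·6.0000) = 0.2269 m
person approaches 0.4000·(0.0800+0.2750) = 0.1420 m
margins: 0.2000+0.0150+0.0000 = 0.2150 m
S_min ≈ 0.1320+0.2269+0.1420+0.2150  ⇒  S_min = 5727/8000 m

S_min = 5727/8000 m = 0.7159 m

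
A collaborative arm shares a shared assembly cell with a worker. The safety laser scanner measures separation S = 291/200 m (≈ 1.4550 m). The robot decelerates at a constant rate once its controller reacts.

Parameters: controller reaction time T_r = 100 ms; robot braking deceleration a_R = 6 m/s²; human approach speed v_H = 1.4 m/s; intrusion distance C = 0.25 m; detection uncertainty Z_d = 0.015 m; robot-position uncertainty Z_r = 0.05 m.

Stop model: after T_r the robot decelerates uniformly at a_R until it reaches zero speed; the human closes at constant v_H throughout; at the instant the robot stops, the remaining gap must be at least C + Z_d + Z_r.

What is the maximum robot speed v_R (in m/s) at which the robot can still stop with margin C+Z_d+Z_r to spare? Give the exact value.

v_R_max = 2 m/s = 2.0000 m/s

quadratic (1/12)·v² + (1/3)·v + (-1) = 0
  disc = (1/3)² − 4·(1/12)·(-1) = 4/9 ; √disc = 2/3
  v_R = (−(1/3) + 2/3) / (2·(1/12)) = 2 m/s
check:
stop time T_s = 2/6 = 0.3333 s
robot in T_r: 2.0000·0.1000 = 0.2000 m
robot under decel: 2.0000²/(2·6.0000) = 0.3333 m
human closes 1.4000·0.4333 = 0.6067 m
residual clearance needed = 0.2500+0.0150+0.0500 = 0.3150 m
sum ≈ 0.2000+0.3333+0.6067+0.3150 ≈ 1.4550 m = S ✓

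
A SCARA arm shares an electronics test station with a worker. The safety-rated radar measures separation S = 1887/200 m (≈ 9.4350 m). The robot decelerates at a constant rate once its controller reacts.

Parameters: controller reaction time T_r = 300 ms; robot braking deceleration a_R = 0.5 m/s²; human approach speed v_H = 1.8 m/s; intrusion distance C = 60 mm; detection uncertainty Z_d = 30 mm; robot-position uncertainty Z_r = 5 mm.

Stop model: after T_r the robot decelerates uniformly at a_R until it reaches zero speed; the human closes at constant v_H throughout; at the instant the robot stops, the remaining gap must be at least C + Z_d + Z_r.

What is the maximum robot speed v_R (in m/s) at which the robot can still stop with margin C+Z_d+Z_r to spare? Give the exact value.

v_R_max = 8/5 m/s = 1.6000 m/s

quadratic (1)·v² + (39/10)·v + (-44/5) = 0
  disc = (39/10)² − 4·(1)·(-44/5) = 5041/100 ; √disc = 71/10
  v_R = (−(39/10) + 71/10) / (2·(1)) = 8/5 m/s
check:
braking lasts T_s = (8/5)/(1/2) = 3.2000 s
reaction-phase robot travel = 1.6000·0.3000 = 0.4800 m
robot under decel: 1.6000²/(2·0.5000) = 2.5600 m
human closes 1.8000·3.5000 = 6.3000 m
residual clearance needed = 0.0600+0.0300+0.0050 = 0.0950 m
sum ≈ 0.4800+2.5600+6.3000+0.0950 ≈ 9.4350 m = S ✓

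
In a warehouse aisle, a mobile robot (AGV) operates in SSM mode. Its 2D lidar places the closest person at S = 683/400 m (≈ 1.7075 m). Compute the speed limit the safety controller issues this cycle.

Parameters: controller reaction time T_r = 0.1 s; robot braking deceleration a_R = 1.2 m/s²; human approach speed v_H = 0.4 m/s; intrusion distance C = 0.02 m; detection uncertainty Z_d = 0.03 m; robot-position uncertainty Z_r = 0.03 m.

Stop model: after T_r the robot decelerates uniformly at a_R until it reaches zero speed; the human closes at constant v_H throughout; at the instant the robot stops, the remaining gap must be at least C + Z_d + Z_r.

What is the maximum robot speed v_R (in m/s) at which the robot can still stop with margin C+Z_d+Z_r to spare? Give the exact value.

quadratic (5/12)·v² + (13/30)·v + (-127/80) = 0
  disc = (13/30)² − 4·(5/12)·(-127/80) = 10201/3600 ; √disc = 101/60
  v_R = (−(13/30) + 101/60) / (2·(5/12)) = 3/2 m/s
check:
braking lasts T_s = (3/2)/(6/5) = 1.2500 s
robot covers v_R·T_r = 1.5000·0.1000 = 0.1500 m before braking
robot covers 1.5000·1.2500 − ½·1.2000·1.2500² = 0.9375 m while stopping
human over T_r+T_s: 0.4000·(0.1000+1.2500) = 0.5400 m
margins: 0.0200+0.0300+0.0300 = 0.0800 m
sum ≈ 0.1500+0.9375+0.5400+0.0800 ≈ 1.7075 m = S ✓

v_R_max = 3/2 m/s = 1.5000 m/s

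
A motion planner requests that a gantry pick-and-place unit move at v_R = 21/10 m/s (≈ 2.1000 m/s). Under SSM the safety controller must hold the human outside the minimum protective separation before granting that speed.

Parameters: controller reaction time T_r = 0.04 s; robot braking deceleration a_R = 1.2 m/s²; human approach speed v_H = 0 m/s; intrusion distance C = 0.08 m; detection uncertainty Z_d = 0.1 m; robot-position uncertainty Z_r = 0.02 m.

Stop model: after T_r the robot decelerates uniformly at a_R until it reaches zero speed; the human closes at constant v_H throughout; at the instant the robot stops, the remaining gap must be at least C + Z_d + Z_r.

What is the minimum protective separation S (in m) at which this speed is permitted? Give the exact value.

T_s = v_R/a_R = (21/10)/(6/5) = 1.7500 s
robot in T_r: 2.1000·0.0400 = 0.0840 m
robot under decel: 2.1000²/(2·1.2000) = 1.8375 m
person approaches 0.0000·(0.0400+1.7500) = 0.0000 m
residual clearance needed = 0.0800+0.1000+0.0200 = 0.2000 m
S_min ≈ 0.0840+1.8375+0.0000+0.2000  ⇒  S_min = 4243/2000 m

S_min = 4243/2000 m = 2.1215 m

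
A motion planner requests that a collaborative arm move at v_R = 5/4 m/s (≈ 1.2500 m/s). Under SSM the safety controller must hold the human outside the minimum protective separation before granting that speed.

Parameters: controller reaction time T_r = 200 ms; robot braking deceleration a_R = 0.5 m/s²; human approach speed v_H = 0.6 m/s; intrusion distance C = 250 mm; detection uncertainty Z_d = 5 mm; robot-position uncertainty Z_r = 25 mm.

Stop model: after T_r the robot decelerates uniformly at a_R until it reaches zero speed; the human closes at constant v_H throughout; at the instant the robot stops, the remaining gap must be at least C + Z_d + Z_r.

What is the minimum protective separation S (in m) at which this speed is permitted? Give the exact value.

T_s = v_R/a_R = (5/4)/(1/2) = 2.5000 s
robot covers v_R·T_r = 1.2500·0.2000 = 0.2500 m before braking
braking distance = 1.2500²/(2·0.5000) = 1.5625 m
person approaches 0.6000·(0.2000+2.5000) = 1.6200 m
C+Z_d+Z_r = 0.2500+0.0050+0.0250 = 0.2800 m
S_min ≈ 0.2500+1.5625+1.6200+0.2800  ⇒  S_min = 297/80 m

S_min = 297/80 m = 3.7125 m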